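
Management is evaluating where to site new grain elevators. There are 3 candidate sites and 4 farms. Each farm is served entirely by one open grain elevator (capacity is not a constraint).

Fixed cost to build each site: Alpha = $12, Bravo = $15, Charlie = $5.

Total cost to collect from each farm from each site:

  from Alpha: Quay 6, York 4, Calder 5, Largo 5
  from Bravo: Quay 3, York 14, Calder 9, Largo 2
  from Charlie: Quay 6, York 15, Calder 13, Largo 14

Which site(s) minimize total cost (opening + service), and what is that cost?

Open Alpha only; minimum total cost 32.

For any fixed open set, each farm goes to its cheapest open site; total = fixed + service.
{Alpha}: Quay→Alpha 6, York→Alpha 4, Calder→Alpha 5, Largo→Alpha 5. Service 20; fixed 12; total 32.
{Alpha, Charlie}: service 20 + fixed 17 = 37
{Alpha, Bravo}: service 14 + fixed 27 = 41
{Alpha, Bravo, Charlie}: service 14 + fixed 32 = 46
(All 7 nonempty subsets were checked; Alpha only is lowest.)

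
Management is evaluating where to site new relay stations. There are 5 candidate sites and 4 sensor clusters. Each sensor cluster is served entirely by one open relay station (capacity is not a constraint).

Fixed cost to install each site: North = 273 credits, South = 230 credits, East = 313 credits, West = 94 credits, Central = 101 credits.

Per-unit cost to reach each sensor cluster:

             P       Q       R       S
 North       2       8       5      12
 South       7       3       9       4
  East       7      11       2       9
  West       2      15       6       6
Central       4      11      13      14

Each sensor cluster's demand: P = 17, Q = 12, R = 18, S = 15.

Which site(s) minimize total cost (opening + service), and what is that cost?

For any fixed open set, each sensor cluster goes to its cheapest open site; total = fixed + service.
{West}: P→West 2·17=34, Q→West 15·12=180, R→West 6·18=108, S→West 6·15=90. Service 412; fixed 94; total 506.
{West, Central}: P→West 2·17=34, Q→Central 11·12=132, R→West 6·18=108, S→West 6·15=90. Service 364; fixed 195; total 559.
{South, West}: P→West 2·17=34, Q→South 3·12=36, R→West 6·18=108, S→South 4·15=60. Service 238; fixed 324; total 562.
{North, South, East, West, Central}: service 166 + fixed 1011 = 1177
No other subset beats 506.

Open West only; minimum total cost 506.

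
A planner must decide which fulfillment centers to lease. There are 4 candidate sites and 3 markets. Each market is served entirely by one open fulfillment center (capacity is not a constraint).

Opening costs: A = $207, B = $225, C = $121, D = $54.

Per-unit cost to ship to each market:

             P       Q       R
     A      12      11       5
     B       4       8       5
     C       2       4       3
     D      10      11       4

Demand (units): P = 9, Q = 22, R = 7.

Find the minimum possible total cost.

For any fixed open set, each market goes to its cheapest open site; total = fixed + service.
{C}: P→C 2·9=18, Q→C 4·22=88, R→C 3·7=21. Service 127; fixed 121; total 248.
{C, D}: P→C 2·9=18, Q→C 4·22=88, R→C 3·7=21. Service 127; fixed 175; total 302.
{D}: service 360 + fixed 54 = 414
{A, B, C, D}: service 127 + fixed 607 = 734
No other subset beats 248.

Minimum total cost: 248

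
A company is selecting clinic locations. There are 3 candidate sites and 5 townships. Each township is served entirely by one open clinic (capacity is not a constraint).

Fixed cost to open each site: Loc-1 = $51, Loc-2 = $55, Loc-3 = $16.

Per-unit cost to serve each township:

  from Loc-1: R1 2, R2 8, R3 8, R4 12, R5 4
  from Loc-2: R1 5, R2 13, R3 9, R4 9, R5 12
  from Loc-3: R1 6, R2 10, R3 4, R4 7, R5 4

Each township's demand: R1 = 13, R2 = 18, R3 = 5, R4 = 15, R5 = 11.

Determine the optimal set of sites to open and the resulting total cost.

For any fixed open set, each township goes to its cheapest open site; total = fixed + service.
{Loc-1, Loc-3}: R1→Loc-1 2·13=26, R2→Loc-1 8·18=144, R3→Loc-3 4·5=20, R4→Loc-3 7·15=105, R5→Loc-1 4·11=44. Service 339; fixed 67; total 406.
{Loc-3}: service 427 + fixed 16 = 443
{Loc-1, Loc-2, Loc-3}: R1→Loc-1 2·13=26, R2→Loc-1 8·18=144, R3→Loc-3 4·5=20, R4→Loc-3 7·15=105, R5→Loc-1 4·11=44. Service 339; fixed 122; total 461.
(All 7 nonempty subsets were checked; Loc-1 and Loc-3 is lowest.)

Open Loc-1 and Loc-3; minimum total cost 406.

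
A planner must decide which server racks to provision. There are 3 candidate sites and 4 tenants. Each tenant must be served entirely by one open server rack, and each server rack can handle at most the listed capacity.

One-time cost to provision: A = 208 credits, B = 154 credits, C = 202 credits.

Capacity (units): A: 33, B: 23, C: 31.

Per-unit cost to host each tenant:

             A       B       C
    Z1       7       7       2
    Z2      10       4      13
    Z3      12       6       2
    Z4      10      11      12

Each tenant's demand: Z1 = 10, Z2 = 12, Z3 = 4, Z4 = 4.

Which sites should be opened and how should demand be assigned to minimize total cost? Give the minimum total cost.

Minimum total cost: 434

Open {C}: Z1→C 2·10=20, Z2→C 13·12=156, Z3→C 2·4=8, Z4→C 12·4=48.
Loads: C carries 30/31. Service 232; fixed 202; total 434.
Next best feasible plan costs 476.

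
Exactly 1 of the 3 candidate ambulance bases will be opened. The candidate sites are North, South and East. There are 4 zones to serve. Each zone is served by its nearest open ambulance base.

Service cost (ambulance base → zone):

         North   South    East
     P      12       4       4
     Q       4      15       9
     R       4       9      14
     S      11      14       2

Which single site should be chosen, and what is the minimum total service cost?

Choose East only; total service cost 29.

With exactly 1 open, each zone uses its cheapest among the chosen.
{East}: P→East 4, Q→East 9, R→East 14, S→East 2. Service cost 29.
{North}: service cost 31
{South}: service cost 42
Among all 3 size-1 choices, {East} is lowest.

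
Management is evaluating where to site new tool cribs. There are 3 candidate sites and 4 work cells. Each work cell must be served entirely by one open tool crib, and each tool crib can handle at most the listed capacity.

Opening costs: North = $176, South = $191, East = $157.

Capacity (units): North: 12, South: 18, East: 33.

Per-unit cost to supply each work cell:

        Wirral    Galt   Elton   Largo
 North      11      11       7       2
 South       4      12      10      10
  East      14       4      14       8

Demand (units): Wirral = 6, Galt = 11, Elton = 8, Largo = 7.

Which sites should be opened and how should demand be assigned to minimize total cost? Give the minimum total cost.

Minimum total cost: 453

Open {East}: Wirral→East 14·6=84, Galt→East 4·11=44, Elton→East 14·8=112, Largo→East 8·7=56.
Loads: East carries 32/33. Service 296; fixed 157; total 453.
Next best feasible plan costs 552.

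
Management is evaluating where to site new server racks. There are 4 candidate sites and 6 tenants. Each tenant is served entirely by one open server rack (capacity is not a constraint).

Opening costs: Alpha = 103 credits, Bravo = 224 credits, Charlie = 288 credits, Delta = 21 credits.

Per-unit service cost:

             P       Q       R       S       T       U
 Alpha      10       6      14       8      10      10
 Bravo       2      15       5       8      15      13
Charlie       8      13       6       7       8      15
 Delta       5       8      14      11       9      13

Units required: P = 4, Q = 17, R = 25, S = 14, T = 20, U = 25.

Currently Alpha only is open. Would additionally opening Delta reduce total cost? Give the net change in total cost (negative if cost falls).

Yes — net change −19 (cost falls by 19).

Current service cost with {Alpha}: 1054.
Adding Delta: each tenant re-picks its cheapest; new service cost 1014, saving 40.
Extra fixed cost: 21. Net change = 21 − 40 = -19.
(Totals: 1157 → 1138.)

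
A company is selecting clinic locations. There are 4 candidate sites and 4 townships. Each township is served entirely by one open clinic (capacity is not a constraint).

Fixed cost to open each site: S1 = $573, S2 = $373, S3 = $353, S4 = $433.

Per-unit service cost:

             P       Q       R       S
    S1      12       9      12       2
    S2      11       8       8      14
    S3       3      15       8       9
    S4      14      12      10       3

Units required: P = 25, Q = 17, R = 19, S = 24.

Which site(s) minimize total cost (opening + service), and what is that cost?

Open S3 only; minimum total cost 1051.

For any fixed open set, each township goes to its cheapest open site; total = fixed + service.
{S3}: P→S3 3·25=75, Q→S3 15·17=255, R→S3 8·19=152, S→S3 9·24=216. Service 698; fixed 353; total 1051.
{S4}: P→S4 14·25=350, Q→S4 12·17=204, R→S4 10·19=190, S→S4 3·24=72. Service 816; fixed 433; total 1249.
{S2}: service 899 + fixed 373 = 1272
{S1, S2, S3, S4}: service 411 + fixed 1732 = 2143
(All 15 nonempty subsets were checked; S3 only is lowest.)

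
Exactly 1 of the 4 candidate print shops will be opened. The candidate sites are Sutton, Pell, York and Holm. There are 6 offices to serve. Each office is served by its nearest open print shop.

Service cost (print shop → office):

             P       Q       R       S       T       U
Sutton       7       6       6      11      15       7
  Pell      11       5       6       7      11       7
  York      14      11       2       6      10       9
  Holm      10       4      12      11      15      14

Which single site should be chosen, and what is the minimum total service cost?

With exactly 1 open, each office uses its cheapest among the chosen.
{Pell}: P→Pell 11, Q→Pell 5, R→Pell 6, S→Pell 7, T→Pell 11, U→Pell 7. Service cost 47.
{Sutton}: service cost 52
{York}: service cost 52
Among all 4 size-1 choices, {Pell} is lowest.

Choose Pell only; total service cost 47.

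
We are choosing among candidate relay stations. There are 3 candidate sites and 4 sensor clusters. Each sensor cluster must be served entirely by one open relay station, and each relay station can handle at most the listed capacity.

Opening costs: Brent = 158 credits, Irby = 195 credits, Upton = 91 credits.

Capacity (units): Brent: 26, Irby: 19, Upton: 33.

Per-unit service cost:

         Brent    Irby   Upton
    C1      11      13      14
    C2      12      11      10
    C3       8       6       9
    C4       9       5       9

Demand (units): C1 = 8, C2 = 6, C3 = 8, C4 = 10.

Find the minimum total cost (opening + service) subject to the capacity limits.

Minimum total cost: 425

Open {Upton}: C1→Upton 14·8=112, C2→Upton 10·6=60, C3→Upton 9·8=72, C4→Upton 9·10=90.
Loads: Upton carries 32/33. Service 334; fixed 91; total 425.
Next best feasible plan costs 551.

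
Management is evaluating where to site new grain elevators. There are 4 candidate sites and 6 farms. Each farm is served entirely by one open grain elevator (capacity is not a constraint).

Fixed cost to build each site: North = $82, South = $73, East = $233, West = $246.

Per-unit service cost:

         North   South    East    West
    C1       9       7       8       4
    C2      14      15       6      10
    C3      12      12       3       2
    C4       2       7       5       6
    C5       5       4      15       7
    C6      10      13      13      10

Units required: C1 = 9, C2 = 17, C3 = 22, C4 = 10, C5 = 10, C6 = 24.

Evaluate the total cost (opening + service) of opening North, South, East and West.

Each farm is assigned to its cheapest site among the open ones.
{North, South, East, West}: C1→West 4·9=36, C2→East 6·17=102, C3→West 2·22=44, C4→North 2·10=20, C5→South 4·10=40, C6→North 10·24=240. Service 482; fixed 634; total 1116.

Total cost: 1116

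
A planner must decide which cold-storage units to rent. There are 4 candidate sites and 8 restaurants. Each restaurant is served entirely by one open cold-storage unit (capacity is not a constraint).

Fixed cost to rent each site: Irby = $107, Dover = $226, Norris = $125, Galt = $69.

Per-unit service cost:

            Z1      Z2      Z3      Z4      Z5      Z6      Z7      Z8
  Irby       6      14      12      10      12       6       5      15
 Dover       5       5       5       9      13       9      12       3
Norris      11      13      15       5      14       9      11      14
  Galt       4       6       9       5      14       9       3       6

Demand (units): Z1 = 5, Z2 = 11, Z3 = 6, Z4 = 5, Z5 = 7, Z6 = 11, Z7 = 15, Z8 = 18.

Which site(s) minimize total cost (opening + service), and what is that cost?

For any fixed open set, each restaurant goes to its cheapest open site; total = fixed + service.
{Galt}: Z1→Galt 4·5=20, Z2→Galt 6·11=66, Z3→Galt 9·6=54, Z4→Galt 5·5=25, Z5→Galt 14·7=98, Z6→Galt 9·11=99, Z7→Galt 3·15=45, Z8→Galt 6·18=108. Service 515; fixed 69; total 584.
{Irby, Galt}: service 468 + fixed 176 = 644
{Norris, Galt}: Z1→Galt 4·5=20, Z2→Galt 6·11=66, Z3→Galt 9·6=54, Z4→Norris 5·5=25, Z5→Norris 14·7=98, Z6→Norris 9·11=99, Z7→Galt 3·15=45, Z8→Galt 6·18=108. Service 515; fixed 194; total 709.
{Irby, Dover, Norris, Galt}: service 379 + fixed 527 = 906
No other subset beats 584.

Open Galt only; minimum total cost 584.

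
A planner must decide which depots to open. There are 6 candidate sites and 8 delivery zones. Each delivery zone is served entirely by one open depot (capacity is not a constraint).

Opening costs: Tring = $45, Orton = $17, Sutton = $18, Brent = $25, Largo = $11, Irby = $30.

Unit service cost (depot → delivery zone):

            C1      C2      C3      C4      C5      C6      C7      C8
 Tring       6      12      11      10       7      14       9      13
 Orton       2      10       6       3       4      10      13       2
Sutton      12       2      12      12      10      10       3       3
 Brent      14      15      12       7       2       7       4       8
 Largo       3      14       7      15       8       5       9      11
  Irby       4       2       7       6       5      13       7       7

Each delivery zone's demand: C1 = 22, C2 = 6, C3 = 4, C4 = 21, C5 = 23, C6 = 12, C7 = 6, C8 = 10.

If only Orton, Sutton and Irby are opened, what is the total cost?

Total cost: 458

Each delivery zone is assigned to its cheapest site among the open ones.
{Orton, Sutton, Irby}: C1→Orton 2·22=44, C2→Sutton 2·6=12, C3→Orton 6·4=24, C4→Orton 3·21=63, C5→Orton 4·23=92, C6→Orton 10·12=120, C7→Sutton 3·6=18, C8→Orton 2·10=20. Service 393; fixed 65; total 458.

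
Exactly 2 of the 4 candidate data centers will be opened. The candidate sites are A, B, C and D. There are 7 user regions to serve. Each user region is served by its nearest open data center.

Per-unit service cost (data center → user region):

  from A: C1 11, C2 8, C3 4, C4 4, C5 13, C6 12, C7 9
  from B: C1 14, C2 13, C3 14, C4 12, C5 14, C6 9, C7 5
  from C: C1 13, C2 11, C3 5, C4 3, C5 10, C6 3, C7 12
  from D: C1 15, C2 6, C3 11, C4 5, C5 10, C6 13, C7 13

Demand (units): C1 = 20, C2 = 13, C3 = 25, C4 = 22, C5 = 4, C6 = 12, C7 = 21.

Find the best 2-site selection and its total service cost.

With exactly 2 open, each user region uses its cheapest among the chosen.
{A, C}: C1→A 11·20=220, C2→A 8·13=104, C3→A 4·25=100, C4→C 3·22=66, C5→C 10·4=40, C6→C 3·12=36, C7→A 9·21=189. Service cost 755.
{B, C}: service cost 775
{A, B}: service cost 777
Among all 6 size-2 choices, {A, C} is lowest.

Choose A and C; total service cost 755.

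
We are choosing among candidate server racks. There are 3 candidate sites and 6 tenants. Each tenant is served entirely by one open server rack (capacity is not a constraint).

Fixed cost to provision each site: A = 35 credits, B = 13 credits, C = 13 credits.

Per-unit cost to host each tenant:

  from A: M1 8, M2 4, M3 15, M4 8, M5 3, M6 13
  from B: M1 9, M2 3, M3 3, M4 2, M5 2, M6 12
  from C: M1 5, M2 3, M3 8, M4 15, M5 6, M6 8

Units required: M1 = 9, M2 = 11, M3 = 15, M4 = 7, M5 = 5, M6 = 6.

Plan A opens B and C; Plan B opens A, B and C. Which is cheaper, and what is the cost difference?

Plan A is cheaper by 35.

Plan A: {B, C}: M1→C 5·9=45, M2→B 3·11=33, M3→B 3·15=45, M4→B 2·7=14, M5→B 2·5=10, M6→C 8·6=48. Service 195; fixed 26; total 221.
Plan B: {A, B, C}: M1→C 5·9=45, M2→B 3·11=33, M3→B 3·15=45, M4→B 2·7=14, M5→B 2·5=10, M6→C 8·6=48. Service 195; fixed 61; total 256.
Difference: |221 − 256| = 35.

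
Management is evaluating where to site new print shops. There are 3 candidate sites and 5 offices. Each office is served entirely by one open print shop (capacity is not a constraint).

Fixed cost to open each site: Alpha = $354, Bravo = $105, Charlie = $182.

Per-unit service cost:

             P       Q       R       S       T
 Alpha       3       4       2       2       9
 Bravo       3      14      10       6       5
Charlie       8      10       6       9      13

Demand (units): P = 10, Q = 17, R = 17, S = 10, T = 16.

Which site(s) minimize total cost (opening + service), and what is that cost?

For any fixed open set, each office goes to its cheapest open site; total = fixed + service.
{Alpha}: P→Alpha 3·10=30, Q→Alpha 4·17=68, R→Alpha 2·17=34, S→Alpha 2·10=20, T→Alpha 9·16=144. Service 296; fixed 354; total 650.
{Bravo}: P→Bravo 3·10=30, Q→Bravo 14·17=238, R→Bravo 10·17=170, S→Bravo 6·10=60, T→Bravo 5·16=80. Service 578; fixed 105; total 683.
{Alpha, Bravo}: service 232 + fixed 459 = 691
{Alpha, Bravo, Charlie}: service 232 + fixed 641 = 873
No other subset beats 650.

Open Alpha only; minimum total cost 650.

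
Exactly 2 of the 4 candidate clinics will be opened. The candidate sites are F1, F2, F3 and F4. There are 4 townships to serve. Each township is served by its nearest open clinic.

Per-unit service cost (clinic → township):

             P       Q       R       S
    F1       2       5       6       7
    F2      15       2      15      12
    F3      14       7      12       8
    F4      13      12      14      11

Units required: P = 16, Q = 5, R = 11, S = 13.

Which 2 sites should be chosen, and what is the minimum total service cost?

Choose F1 and F2; total service cost 199.

With exactly 2 open, each township uses its cheapest among the chosen.
{F1, F2}: P→F1 2·16=32, Q→F2 2·5=10, R→F1 6·11=66, S→F1 7·13=91. Service cost 199.
{F1, F3}: service cost 214
{F1, F4}: service cost 214
Among all 6 size-2 choices, {F1, F2} is lowest.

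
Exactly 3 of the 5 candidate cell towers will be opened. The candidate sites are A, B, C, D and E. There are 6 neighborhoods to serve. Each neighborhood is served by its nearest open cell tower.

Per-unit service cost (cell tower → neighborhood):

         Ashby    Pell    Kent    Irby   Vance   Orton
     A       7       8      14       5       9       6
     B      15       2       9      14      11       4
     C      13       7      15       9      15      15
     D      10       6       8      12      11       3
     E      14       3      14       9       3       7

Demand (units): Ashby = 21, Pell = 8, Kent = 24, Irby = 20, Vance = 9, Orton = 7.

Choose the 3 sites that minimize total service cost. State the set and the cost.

With exactly 3 open, each neighborhood uses its cheapest among the chosen.
{A, D, E}: Ashby→A 7·21=147, Pell→E 3·8=24, Kent→D 8·24=192, Irby→A 5·20=100, Vance→E 3·9=27, Orton→D 3·7=21. Service cost 511.
{A, B, E}: service cost 534
{A, B, D}: service cost 557
Among all 10 size-3 choices, {A, D, E} is lowest.

Choose A, D and E; total service cost 511.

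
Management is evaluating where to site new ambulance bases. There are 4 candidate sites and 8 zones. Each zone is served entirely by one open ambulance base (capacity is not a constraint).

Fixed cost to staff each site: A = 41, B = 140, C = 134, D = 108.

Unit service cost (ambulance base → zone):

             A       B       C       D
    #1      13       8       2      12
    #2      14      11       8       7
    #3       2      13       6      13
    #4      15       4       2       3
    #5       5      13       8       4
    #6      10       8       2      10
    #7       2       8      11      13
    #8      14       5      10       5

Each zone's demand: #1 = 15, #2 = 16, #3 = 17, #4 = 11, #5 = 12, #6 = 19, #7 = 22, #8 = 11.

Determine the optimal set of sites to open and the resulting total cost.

For any fixed open set, each zone goes to its cheapest open site; total = fixed + service.
{A, C}: #1→C 2·15=30, #2→C 8·16=128, #3→A 2·17=34, #4→C 2·11=22, #5→A 5·12=60, #6→C 2·19=38, #7→A 2·22=44, #8→C 10·11=110. Service 466; fixed 175; total 641.
{A, C, D}: #1→C 2·15=30, #2→D 7·16=112, #3→A 2·17=34, #4→C 2·11=22, #5→D 4·12=48, #6→C 2·19=38, #7→A 2·22=44, #8→D 5·11=55. Service 383; fixed 283; total 666.
{A, B, C}: service 411 + fixed 315 = 726
{A, B, C, D}: #1→C 2·15=30, #2→D 7·16=112, #3→A 2·17=34, #4→C 2·11=22, #5→D 4·12=48, #6→C 2·19=38, #7→A 2·22=44, #8→B 5·11=55. Service 383; fixed 423; total 806.
No other subset beats 641.

Open A and C; minimum total cost 641.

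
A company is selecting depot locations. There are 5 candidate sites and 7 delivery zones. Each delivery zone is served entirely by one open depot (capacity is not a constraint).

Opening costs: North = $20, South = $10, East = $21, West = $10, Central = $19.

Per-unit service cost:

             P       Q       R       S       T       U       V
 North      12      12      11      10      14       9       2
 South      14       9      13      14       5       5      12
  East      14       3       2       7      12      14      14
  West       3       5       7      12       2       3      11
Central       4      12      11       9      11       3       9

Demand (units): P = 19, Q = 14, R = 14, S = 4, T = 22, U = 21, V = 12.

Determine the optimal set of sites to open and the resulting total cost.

For any fixed open set, each delivery zone goes to its cheapest open site; total = fixed + service.
{North, East, West}: P→West 3·19=57, Q→East 3·14=42, R→East 2·14=28, S→East 7·4=28, T→West 2·22=44, U→West 3·21=63, V→North 2·12=24. Service 286; fixed 51; total 337.
{North, South, East, West}: service 286 + fixed 61 = 347
{North, East, West, Central}: P→West 3·19=57, Q→East 3·14=42, R→East 2·14=28, S→East 7·4=28, T→West 2·22=44, U→West 3·21=63, V→North 2·12=24. Service 286; fixed 70; total 356.
{North, South, East, West, Central}: service 286 + fixed 80 = 366
No other subset beats 337.

Open North, East and West; minimum total cost 337.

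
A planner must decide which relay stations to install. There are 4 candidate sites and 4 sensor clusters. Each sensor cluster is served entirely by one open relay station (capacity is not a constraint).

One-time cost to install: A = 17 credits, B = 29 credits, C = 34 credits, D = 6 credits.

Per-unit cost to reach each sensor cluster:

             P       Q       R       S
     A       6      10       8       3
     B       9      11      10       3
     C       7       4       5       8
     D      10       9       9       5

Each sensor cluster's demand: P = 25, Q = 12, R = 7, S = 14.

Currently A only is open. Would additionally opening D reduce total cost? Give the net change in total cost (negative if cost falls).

Yes — net change −6 (cost falls by 6).

Current service cost with {A}: 368.
Adding D: each sensor cluster re-picks its cheapest; new service cost 356, saving 12.
Extra fixed cost: 6. Net change = 6 − 12 = -6.
(Totals: 385 → 379.)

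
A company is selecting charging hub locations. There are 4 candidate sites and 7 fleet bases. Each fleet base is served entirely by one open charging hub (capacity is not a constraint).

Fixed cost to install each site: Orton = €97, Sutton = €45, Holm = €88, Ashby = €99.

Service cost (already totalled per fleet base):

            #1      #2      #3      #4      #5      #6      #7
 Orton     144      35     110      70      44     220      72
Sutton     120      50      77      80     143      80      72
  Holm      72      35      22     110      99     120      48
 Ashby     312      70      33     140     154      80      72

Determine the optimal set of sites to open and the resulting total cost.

Open Sutton and Holm; minimum total cost 569.

For any fixed open set, each fleet base goes to its cheapest open site; total = fixed + service.
{Sutton, Holm}: #1→Holm 72, #2→Holm 35, #3→Holm 22, #4→Sutton 80, #5→Holm 99, #6→Sutton 80, #7→Holm 48. Service 436; fixed 133; total 569.
{Holm}: #1→Holm 72, #2→Holm 35, #3→Holm 22, #4→Holm 110, #5→Holm 99, #6→Holm 120, #7→Holm 48. Service 506; fixed 88; total 594.
{Orton, Holm}: #1→Holm 72, #2→Orton 35, #3→Holm 22, #4→Orton 70, #5→Orton 44, #6→Holm 120, #7→Holm 48. Service 411; fixed 185; total 596.
{Orton, Sutton, Holm, Ashby}: service 371 + fixed 329 = 700
No other subset beats 569.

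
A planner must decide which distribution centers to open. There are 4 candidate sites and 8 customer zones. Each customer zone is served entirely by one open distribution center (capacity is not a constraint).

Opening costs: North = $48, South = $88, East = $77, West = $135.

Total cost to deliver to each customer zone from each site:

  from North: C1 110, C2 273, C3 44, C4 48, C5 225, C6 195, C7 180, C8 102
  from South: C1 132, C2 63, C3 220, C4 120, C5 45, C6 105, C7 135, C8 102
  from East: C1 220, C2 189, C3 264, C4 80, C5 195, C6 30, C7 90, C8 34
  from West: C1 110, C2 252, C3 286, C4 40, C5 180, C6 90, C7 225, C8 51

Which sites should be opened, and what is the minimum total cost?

For any fixed open set, each customer zone goes to its cheapest open site; total = fixed + service.
{North, South, East}: C1→North 110, C2→South 63, C3→North 44, C4→North 48, C5→South 45, C6→East 30, C7→East 90, C8→East 34. Service 464; fixed 213; total 677.
{North, South}: service 652 + fixed 136 = 788
{North, South, East, West}: service 456 + fixed 348 = 804
{North}: C1→North 110, C2→North 273, C3→North 44, C4→North 48, C5→North 225, C6→North 195, C7→North 180, C8→North 102. Service 1177; fixed 48; total 1225.
No other subset beats 677.

Open North, South and East; minimum total cost 677.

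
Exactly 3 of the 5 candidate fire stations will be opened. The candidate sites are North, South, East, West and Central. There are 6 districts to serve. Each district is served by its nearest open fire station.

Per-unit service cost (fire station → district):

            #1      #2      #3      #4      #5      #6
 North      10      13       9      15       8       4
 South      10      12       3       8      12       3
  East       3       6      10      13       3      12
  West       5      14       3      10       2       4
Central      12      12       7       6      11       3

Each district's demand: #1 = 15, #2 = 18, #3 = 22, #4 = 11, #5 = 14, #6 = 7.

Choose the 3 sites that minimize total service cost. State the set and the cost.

With exactly 3 open, each district uses its cheapest among the chosen.
{East, West, Central}: #1→East 3·15=45, #2→East 6·18=108, #3→West 3·22=66, #4→Central 6·11=66, #5→West 2·14=28, #6→Central 3·7=21. Service cost 334.
{South, East, Central}: service cost 348
{South, East, West}: service cost 356
Among all 10 size-3 choices, {East, West, Central} is lowest.

Choose East, West and Central; total service cost 334.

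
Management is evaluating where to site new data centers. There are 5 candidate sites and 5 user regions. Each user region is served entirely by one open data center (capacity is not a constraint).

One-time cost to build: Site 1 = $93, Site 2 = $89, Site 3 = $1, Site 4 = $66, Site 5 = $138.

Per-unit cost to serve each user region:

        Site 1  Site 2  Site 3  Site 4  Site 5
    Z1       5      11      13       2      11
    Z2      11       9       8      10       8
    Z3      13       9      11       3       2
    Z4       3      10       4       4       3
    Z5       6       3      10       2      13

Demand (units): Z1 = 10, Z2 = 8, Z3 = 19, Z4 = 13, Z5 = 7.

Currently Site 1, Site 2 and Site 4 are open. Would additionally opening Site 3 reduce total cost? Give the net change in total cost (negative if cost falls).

Current service cost with {Site 1, Site 2, Site 4}: 202.
Adding Site 3: each user region re-picks its cheapest; new service cost 194, saving 8.
Extra fixed cost: 1. Net change = 1 − 8 = -7.
(Totals: 450 → 443.)

Yes — net change −7 (cost falls by 7).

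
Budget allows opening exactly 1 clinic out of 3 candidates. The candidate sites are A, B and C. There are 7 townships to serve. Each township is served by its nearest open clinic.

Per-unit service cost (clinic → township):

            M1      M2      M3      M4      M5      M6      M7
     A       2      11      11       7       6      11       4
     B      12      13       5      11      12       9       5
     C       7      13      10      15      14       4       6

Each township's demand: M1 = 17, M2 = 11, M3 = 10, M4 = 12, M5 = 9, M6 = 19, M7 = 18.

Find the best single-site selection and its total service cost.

Choose A only; total service cost 684.

With exactly 1 open, each township uses its cheapest among the chosen.
{A}: M1→A 2·17=34, M2→A 11·11=121, M3→A 11·10=110, M4→A 7·12=84, M5→A 6·9=54, M6→A 11·19=209, M7→A 4·18=72. Service cost 684.
{C}: service cost 852
{B}: service cost 898
Among all 3 size-1 choices, {A} is lowest.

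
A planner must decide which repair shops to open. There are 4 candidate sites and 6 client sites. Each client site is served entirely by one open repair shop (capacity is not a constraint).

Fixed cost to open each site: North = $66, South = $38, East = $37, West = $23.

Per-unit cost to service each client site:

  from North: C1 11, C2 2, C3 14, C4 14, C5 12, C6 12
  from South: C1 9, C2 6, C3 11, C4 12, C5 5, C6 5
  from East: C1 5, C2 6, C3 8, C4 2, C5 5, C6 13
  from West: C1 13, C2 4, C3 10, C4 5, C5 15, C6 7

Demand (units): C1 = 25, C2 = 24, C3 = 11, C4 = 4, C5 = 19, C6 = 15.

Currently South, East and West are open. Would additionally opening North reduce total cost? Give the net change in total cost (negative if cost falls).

Current service cost with {South, East, West}: 487.
Adding North: each client site re-picks its cheapest; new service cost 439, saving 48.
Extra fixed cost: 66. Net change = 66 − 48 = 18.
(Totals: 585 → 603.)

No — net change +18 (cost rises by 18).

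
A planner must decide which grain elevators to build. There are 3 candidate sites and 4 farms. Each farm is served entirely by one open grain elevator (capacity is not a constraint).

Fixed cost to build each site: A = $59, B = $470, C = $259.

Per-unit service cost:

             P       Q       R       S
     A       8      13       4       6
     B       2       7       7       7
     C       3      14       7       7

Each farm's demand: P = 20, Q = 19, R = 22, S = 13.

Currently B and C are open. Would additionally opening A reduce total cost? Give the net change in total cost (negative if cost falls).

Current service cost with {B, C}: 418.
Adding A: each farm re-picks its cheapest; new service cost 339, saving 79.
Extra fixed cost: 59. Net change = 59 − 79 = -20.
(Totals: 1147 → 1127.)

Yes — net change −20 (cost falls by 20).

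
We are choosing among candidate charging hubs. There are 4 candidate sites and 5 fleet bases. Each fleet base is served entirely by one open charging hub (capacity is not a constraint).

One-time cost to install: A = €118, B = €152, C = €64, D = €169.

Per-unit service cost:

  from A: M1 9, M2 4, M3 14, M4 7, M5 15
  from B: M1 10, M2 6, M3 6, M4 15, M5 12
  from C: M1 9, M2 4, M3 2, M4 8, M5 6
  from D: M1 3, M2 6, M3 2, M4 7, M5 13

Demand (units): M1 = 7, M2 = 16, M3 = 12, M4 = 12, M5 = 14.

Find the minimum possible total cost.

For any fixed open set, each fleet base goes to its cheapest open site; total = fixed + service.
{C}: M1→C 9·7=63, M2→C 4·16=64, M3→C 2·12=24, M4→C 8·12=96, M5→C 6·14=84. Service 331; fixed 64; total 395.
{A, C}: M1→A 9·7=63, M2→A 4·16=64, M3→C 2·12=24, M4→A 7·12=84, M5→C 6·14=84. Service 319; fixed 182; total 501.
{C, D}: service 277 + fixed 233 = 510
{A, B, C, D}: service 277 + fixed 503 = 780
No other subset beats 395.

Minimum total cost: 395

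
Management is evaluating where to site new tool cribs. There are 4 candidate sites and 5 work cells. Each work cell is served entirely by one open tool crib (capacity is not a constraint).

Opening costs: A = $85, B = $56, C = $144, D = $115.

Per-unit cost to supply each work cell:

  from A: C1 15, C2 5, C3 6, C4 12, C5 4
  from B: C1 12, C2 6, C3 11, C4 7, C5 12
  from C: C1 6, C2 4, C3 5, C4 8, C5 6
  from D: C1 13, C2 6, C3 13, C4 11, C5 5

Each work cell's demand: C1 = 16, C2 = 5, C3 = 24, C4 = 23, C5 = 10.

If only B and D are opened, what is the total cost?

Total cost: 868

Each work cell is assigned to its cheapest site among the open ones.
{B, D}: C1→B 12·16=192, C2→B 6·5=30, C3→B 11·24=264, C4→B 7·23=161, C5→D 5·10=50. Service 697; fixed 171; total 868.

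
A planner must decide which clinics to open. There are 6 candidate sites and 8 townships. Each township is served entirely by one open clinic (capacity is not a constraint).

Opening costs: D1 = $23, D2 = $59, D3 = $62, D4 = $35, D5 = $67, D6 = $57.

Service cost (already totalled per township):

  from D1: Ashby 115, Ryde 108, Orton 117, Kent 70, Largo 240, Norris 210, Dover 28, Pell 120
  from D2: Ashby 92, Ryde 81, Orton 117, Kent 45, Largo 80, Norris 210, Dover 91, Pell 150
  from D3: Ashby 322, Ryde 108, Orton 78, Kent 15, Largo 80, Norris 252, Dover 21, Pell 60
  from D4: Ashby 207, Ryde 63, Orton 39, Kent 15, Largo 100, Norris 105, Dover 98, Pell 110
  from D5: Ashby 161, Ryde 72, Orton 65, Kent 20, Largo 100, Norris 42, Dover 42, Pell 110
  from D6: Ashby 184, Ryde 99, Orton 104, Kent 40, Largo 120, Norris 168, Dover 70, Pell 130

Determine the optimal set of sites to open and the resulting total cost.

For any fixed open set, each township goes to its cheapest open site; total = fixed + service.
{D1, D3, D4}: Ashby→D1 115, Ryde→D4 63, Orton→D4 39, Kent→D3 15, Largo→D3 80, Norris→D4 105, Dover→D3 21, Pell→D3 60. Service 498; fixed 120; total 618.
{D1, D3, D4, D5}: Ashby→D1 115, Ryde→D4 63, Orton→D4 39, Kent→D3 15, Largo→D3 80, Norris→D5 42, Dover→D3 21, Pell→D3 60. Service 435; fixed 187; total 622.
{D1, D3, D5}: service 470 + fixed 152 = 622
{D1, D2, D3, D4, D5, D6}: service 412 + fixed 303 = 715
No other subset beats 618.

Open D1, D3 and D4; minimum total cost 618.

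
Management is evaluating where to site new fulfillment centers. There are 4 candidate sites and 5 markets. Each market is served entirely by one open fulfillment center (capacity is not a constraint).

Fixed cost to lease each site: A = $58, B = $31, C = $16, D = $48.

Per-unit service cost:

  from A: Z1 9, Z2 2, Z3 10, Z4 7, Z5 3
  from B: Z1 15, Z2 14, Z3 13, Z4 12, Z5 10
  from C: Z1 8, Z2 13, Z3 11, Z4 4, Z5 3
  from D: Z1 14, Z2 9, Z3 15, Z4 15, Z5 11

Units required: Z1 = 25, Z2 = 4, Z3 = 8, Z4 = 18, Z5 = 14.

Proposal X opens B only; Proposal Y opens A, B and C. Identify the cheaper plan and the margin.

Proposal Y is cheaper by 415.

Proposal X: {B}: Z1→B 15·25=375, Z2→B 14·4=56, Z3→B 13·8=104, Z4→B 12·18=216, Z5→B 10·14=140. Service 891; fixed 31; total 922.
Proposal Y: {A, B, C}: Z1→C 8·25=200, Z2→A 2·4=8, Z3→A 10·8=80, Z4→C 4·18=72, Z5→A 3·14=42. Service 402; fixed 105; total 507.
Difference: |922 − 507| = 415.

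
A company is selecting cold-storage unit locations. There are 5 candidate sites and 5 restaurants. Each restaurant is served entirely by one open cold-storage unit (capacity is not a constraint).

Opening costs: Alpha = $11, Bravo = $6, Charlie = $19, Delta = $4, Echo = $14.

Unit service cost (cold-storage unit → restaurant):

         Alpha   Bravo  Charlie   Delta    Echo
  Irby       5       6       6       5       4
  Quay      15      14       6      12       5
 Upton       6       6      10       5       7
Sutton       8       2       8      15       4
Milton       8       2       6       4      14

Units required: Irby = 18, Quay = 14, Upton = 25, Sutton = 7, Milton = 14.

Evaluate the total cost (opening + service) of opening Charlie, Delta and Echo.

Each restaurant is assigned to its cheapest site among the open ones.
{Charlie, Delta, Echo}: Irby→Echo 4·18=72, Quay→Echo 5·14=70, Upton→Delta 5·25=125, Sutton→Echo 4·7=28, Milton→Delta 4·14=56. Service 351; fixed 37; total 388.

Total cost: 388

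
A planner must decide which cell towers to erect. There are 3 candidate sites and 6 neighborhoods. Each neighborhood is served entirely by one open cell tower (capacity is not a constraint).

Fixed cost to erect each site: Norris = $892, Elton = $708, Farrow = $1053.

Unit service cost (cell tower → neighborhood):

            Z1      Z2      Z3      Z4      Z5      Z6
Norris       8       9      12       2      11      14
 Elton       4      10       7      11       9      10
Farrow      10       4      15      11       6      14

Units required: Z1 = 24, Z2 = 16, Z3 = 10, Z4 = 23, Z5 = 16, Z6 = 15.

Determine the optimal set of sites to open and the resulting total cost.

Open Elton only; minimum total cost 1581.

For any fixed open set, each neighborhood goes to its cheapest open site; total = fixed + service.
{Elton}: Z1→Elton 4·24=96, Z2→Elton 10·16=160, Z3→Elton 7·10=70, Z4→Elton 11·23=253, Z5→Elton 9·16=144, Z6→Elton 10·15=150. Service 873; fixed 708; total 1581.
{Norris}: Z1→Norris 8·24=192, Z2→Norris 9·16=144, Z3→Norris 12·10=120, Z4→Norris 2·23=46, Z5→Norris 11·16=176, Z6→Norris 14·15=210. Service 888; fixed 892; total 1780.
{Farrow}: service 1013 + fixed 1053 = 2066
{Norris, Elton, Farrow}: Z1→Elton 4·24=96, Z2→Farrow 4·16=64, Z3→Elton 7·10=70, Z4→Norris 2·23=46, Z5→Farrow 6·16=96, Z6→Elton 10·15=150. Service 522; fixed 2653; total 3175.
(All 7 nonempty subsets were checked; Elton only is lowest.)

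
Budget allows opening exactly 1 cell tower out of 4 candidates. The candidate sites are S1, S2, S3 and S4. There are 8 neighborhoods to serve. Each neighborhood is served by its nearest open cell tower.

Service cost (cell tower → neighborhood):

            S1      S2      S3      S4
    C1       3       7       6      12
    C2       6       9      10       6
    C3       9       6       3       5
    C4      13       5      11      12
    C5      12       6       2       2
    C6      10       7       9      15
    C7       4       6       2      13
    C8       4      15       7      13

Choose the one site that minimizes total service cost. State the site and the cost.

With exactly 1 open, each neighborhood uses its cheapest among the chosen.
{S3}: C1→S3 6, C2→S3 10, C3→S3 3, C4→S3 11, C5→S3 2, C6→S3 9, C7→S3 2, C8→S3 7. Service cost 50.
{S1}: service cost 61
{S2}: service cost 61
Among all 4 size-1 choices, {S3} is lowest.

Choose S3 only; total service cost 50.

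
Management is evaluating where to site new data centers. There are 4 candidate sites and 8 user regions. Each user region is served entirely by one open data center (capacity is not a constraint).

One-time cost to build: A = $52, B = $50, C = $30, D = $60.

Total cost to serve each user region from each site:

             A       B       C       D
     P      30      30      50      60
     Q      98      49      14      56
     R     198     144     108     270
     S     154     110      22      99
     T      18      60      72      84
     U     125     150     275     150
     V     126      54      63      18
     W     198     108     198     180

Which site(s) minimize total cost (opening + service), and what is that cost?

Open A, B and C; minimum total cost 611.

For any fixed open set, each user region goes to its cheapest open site; total = fixed + service.
{A, B, C}: P→A 30, Q→C 14, R→C 108, S→C 22, T→A 18, U→A 125, V→B 54, W→B 108. Service 479; fixed 132; total 611.
{B, C}: service 546 + fixed 80 = 626
{A, B, C, D}: service 443 + fixed 192 = 635
{C}: service 802 + fixed 30 = 832
(All 15 nonempty subsets were checked; A, B and C is lowest.)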